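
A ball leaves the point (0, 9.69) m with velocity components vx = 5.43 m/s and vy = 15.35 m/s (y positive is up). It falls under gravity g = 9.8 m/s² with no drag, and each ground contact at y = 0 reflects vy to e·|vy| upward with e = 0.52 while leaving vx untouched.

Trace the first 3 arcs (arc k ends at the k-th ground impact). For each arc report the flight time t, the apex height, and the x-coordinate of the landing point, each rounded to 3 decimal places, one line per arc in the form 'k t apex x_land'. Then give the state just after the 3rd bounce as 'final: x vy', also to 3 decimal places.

Arc 1: start y=9.690, vy=15.350 → t=3.671, apex=21.712, x_land=19.935, impact vy=-20.629
  bounce: vy ← 0.52·20.629 = 10.727
Arc 2: start y=0.000, vy=10.727 → t=2.189, apex=5.871, x_land=31.822, impact vy=-10.727
  bounce: vy ← 0.52·10.727 = 5.578
Arc 3: start y=0.000, vy=5.578 → t=1.138, apex=1.587, x_land=38.004, impact vy=-5.578
  bounce: vy ← 0.52·5.578 = 2.901

1 3.671 21.712 19.935
2 2.189 5.871 31.822
3 1.138 1.587 38.004
final: 38.004 2.901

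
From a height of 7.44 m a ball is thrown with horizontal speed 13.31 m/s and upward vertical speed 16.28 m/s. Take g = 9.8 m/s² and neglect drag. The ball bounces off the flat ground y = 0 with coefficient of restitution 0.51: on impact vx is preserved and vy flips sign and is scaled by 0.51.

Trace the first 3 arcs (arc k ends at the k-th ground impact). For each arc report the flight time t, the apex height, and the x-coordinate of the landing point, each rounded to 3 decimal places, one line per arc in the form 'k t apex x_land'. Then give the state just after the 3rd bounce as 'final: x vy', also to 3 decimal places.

Arc 1: start y=7.440, vy=16.280 → t=3.730, apex=20.962, x_land=49.641, impact vy=-20.270
  bounce: vy ← 0.51·20.270 = 10.338
Arc 2: start y=0.000, vy=10.338 → t=2.110, apex=5.452, x_land=77.721, impact vy=-10.338
  bounce: vy ← 0.51·10.338 = 5.272
Arc 3: start y=0.000, vy=5.272 → t=1.076, apex=1.418, x_land=92.042, impact vy=-5.272
  bounce: vy ← 0.51·5.272 = 2.689

1 3.730 20.962 49.641
2 2.110 5.452 77.721
3 1.076 1.418 92.042
final: 92.042 2.689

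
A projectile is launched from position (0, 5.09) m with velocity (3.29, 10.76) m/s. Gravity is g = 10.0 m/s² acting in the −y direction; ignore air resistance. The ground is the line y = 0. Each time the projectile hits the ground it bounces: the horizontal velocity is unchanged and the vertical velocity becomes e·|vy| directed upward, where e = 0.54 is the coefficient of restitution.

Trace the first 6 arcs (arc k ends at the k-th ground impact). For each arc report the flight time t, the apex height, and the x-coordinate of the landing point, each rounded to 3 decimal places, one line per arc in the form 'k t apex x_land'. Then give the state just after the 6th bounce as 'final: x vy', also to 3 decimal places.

Arc 1: start y=5.090, vy=10.760 → t=2.551, apex=10.879, x_land=8.393, impact vy=-14.751
  bounce: vy ← 0.54·14.751 = 7.965
Arc 2: start y=0.000, vy=7.965 → t=1.593, apex=3.172, x_land=13.634, impact vy=-7.965
  bounce: vy ← 0.54·7.965 = 4.301
Arc 3: start y=0.000, vy=4.301 → t=0.860, apex=0.925, x_land=16.464, impact vy=-4.301
  bounce: vy ← 0.54·4.301 = 2.323
Arc 4: start y=0.000, vy=2.323 → t=0.465, apex=0.270, x_land=17.993, impact vy=-2.323
  bounce: vy ← 0.54·2.323 = 1.254
Arc 5: start y=0.000, vy=1.254 → t=0.251, apex=0.079, x_land=18.818, impact vy=-1.254
  bounce: vy ← 0.54·1.254 = 0.677
Arc 6: start y=0.000, vy=0.677 → t=0.135, apex=0.023, x_land=19.264, impact vy=-0.677
  bounce: vy ← 0.54·0.677 = 0.366

1 2.551 10.879 8.393
2 1.593 3.172 13.634
3 0.860 0.925 16.464
4 0.465 0.270 17.993
5 0.251 0.079 18.818
6 0.135 0.023 19.264
final: 19.264 0.366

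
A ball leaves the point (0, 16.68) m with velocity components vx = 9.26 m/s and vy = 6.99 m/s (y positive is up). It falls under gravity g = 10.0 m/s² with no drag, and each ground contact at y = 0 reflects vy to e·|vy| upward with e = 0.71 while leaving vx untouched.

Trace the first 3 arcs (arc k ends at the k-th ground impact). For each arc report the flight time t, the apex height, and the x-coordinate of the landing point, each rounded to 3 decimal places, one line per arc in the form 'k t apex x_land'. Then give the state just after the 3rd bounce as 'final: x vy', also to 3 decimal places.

Arc 1: start y=16.680, vy=6.990 → t=2.655, apex=19.123, x_land=24.582, impact vy=-19.557
  bounce: vy ← 0.71·19.557 = 13.885
Arc 2: start y=0.000, vy=13.885 → t=2.777, apex=9.640, x_land=50.297, impact vy=-13.885
  bounce: vy ← 0.71·13.885 = 9.858
Arc 3: start y=0.000, vy=9.858 → t=1.972, apex=4.859, x_land=68.555, impact vy=-9.858
  bounce: vy ← 0.71·9.858 = 7.000

1 2.655 19.123 24.582
2 2.777 9.640 50.297
3 1.972 4.859 68.555
final: 68.555 7.000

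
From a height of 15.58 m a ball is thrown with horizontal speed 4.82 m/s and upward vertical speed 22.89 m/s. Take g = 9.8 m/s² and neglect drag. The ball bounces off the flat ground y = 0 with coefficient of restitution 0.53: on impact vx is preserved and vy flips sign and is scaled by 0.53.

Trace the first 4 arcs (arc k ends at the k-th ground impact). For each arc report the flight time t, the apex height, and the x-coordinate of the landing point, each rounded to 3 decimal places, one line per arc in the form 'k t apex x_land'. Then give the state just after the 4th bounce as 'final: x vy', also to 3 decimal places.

1 5.274 42.312 25.422
2 3.115 11.886 40.436
3 1.651 3.339 48.393
4 0.875 0.938 52.610
final: 52.610 2.272

Arc 1: start y=15.580, vy=22.890 → t=5.274, apex=42.312, x_land=25.422, impact vy=-28.798
  bounce: vy ← 0.53·28.798 = 15.263
Arc 2: start y=0.000, vy=15.263 → t=3.115, apex=11.886, x_land=40.436, impact vy=-15.263
  bounce: vy ← 0.53·15.263 = 8.089
Arc 3: start y=0.000, vy=8.089 → t=1.651, apex=3.339, x_land=48.393, impact vy=-8.089
  bounce: vy ← 0.53·8.089 = 4.287
Arc 4: start y=0.000, vy=4.287 → t=0.875, apex=0.938, x_land=52.610, impact vy=-4.287
  bounce: vy ← 0.53·4.287 = 2.272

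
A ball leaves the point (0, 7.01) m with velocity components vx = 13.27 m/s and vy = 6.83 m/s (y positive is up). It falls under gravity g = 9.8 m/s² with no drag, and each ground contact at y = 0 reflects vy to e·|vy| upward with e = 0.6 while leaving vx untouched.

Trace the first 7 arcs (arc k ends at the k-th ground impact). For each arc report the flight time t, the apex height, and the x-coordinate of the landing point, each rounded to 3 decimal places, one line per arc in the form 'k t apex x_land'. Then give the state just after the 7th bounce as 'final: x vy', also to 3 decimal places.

Arc 1: start y=7.010, vy=6.830 → t=2.081, apex=9.390, x_land=27.618, impact vy=-13.566
  bounce: vy ← 0.6·13.566 = 8.140
Arc 2: start y=0.000, vy=8.140 → t=1.661, apex=3.380, x_land=49.662, impact vy=-8.140
  bounce: vy ← 0.6·8.140 = 4.884
Arc 3: start y=0.000, vy=4.884 → t=0.997, apex=1.217, x_land=62.888, impact vy=-4.884
  bounce: vy ← 0.6·4.884 = 2.930
Arc 4: start y=0.000, vy=2.930 → t=0.598, apex=0.438, x_land=70.824, impact vy=-2.930
  bounce: vy ← 0.6·2.930 = 1.758
Arc 5: start y=0.000, vy=1.758 → t=0.359, apex=0.158, x_land=75.586, impact vy=-1.758
  bounce: vy ← 0.6·1.758 = 1.055
Arc 6: start y=0.000, vy=1.055 → t=0.215, apex=0.057, x_land=78.443, impact vy=-1.055
  bounce: vy ← 0.6·1.055 = 0.633
Arc 7: start y=0.000, vy=0.633 → t=0.129, apex=0.020, x_land=80.157, impact vy=-0.633
  bounce: vy ← 0.6·0.633 = 0.380

1 2.081 9.390 27.618
2 1.661 3.380 49.662
3 0.997 1.217 62.888
4 0.598 0.438 70.824
5 0.359 0.158 75.586
6 0.215 0.057 78.443
7 0.129 0.020 80.157
final: 80.157 0.380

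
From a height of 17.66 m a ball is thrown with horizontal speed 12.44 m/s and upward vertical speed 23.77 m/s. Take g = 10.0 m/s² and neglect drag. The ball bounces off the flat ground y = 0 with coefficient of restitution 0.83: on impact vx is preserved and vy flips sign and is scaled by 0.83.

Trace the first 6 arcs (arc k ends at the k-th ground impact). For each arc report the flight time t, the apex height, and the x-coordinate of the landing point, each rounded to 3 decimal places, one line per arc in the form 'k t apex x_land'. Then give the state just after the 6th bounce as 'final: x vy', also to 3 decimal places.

Arc 1: start y=17.660, vy=23.770 → t=5.407, apex=45.911, x_land=67.266, impact vy=-30.302
  bounce: vy ← 0.83·30.302 = 25.151
Arc 2: start y=0.000, vy=25.151 → t=5.030, apex=31.628, x_land=129.841, impact vy=-25.151
  bounce: vy ← 0.83·25.151 = 20.875
Arc 3: start y=0.000, vy=20.875 → t=4.175, apex=21.788, x_land=181.778, impact vy=-20.875
  bounce: vy ← 0.83·20.875 = 17.326
Arc 4: start y=0.000, vy=17.326 → t=3.465, apex=15.010, x_land=224.886, impact vy=-17.326
  bounce: vy ← 0.83·17.326 = 14.381
Arc 5: start y=0.000, vy=14.381 → t=2.876, apex=10.340, x_land=260.665, impact vy=-14.381
  bounce: vy ← 0.83·14.381 = 11.936
Arc 6: start y=0.000, vy=11.936 → t=2.387, apex=7.124, x_land=290.362, impact vy=-11.936
  bounce: vy ← 0.83·11.936 = 9.907

1 5.407 45.911 67.266
2 5.030 31.628 129.841
3 4.175 21.788 181.778
4 3.465 15.010 224.886
5 2.876 10.340 260.665
6 2.387 7.124 290.362
final: 290.362 9.907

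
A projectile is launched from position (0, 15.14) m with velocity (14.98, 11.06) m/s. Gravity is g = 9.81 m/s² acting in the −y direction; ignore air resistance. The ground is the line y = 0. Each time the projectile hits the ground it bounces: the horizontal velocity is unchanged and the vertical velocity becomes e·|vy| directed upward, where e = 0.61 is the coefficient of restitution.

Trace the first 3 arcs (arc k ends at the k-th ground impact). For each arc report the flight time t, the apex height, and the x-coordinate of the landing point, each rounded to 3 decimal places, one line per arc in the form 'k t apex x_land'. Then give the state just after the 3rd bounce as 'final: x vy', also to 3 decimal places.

Arc 1: start y=15.140, vy=11.060 → t=3.215, apex=21.375, x_land=48.160, impact vy=-20.479
  bounce: vy ← 0.61·20.479 = 12.492
Arc 2: start y=0.000, vy=12.492 → t=2.547, apex=7.954, x_land=86.310, impact vy=-12.492
  bounce: vy ← 0.61·12.492 = 7.620
Arc 3: start y=0.000, vy=7.620 → t=1.554, apex=2.959, x_land=109.582, impact vy=-7.620
  bounce: vy ← 0.61·7.620 = 4.648

1 3.215 21.375 48.160
2 2.547 7.954 86.310
3 1.554 2.959 109.582
final: 109.582 4.648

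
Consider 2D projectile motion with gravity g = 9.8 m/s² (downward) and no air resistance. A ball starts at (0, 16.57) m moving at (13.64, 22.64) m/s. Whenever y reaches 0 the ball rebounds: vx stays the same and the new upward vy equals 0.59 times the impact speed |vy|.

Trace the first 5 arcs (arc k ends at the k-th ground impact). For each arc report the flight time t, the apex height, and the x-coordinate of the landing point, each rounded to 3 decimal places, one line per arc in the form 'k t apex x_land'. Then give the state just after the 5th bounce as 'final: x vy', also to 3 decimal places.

Arc 1: start y=16.570, vy=22.640 → t=5.263, apex=42.722, x_land=71.787, impact vy=-28.937
  bounce: vy ← 0.59·28.937 = 17.073
Arc 2: start y=0.000, vy=17.073 → t=3.484, apex=14.871, x_land=119.312, impact vy=-17.073
  bounce: vy ← 0.59·17.073 = 10.073
Arc 3: start y=0.000, vy=10.073 → t=2.056, apex=5.177, x_land=147.351, impact vy=-10.073
  bounce: vy ← 0.59·10.073 = 5.943
Arc 4: start y=0.000, vy=5.943 → t=1.213, apex=1.802, x_land=163.895, impact vy=-5.943
  bounce: vy ← 0.59·5.943 = 3.506
Arc 5: start y=0.000, vy=3.506 → t=0.716, apex=0.627, x_land=173.655, impact vy=-3.506
  bounce: vy ← 0.59·3.506 = 2.069

1 5.263 42.722 71.787
2 3.484 14.871 119.312
3 2.056 5.177 147.351
4 1.213 1.802 163.895
5 0.716 0.627 173.655
final: 173.655 2.069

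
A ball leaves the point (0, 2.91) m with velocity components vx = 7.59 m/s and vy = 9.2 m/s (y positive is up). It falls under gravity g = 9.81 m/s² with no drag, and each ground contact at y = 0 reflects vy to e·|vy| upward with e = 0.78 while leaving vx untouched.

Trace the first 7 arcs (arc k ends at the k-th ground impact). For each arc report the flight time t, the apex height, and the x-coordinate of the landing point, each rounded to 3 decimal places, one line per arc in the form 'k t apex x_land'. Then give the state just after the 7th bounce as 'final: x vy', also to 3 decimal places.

1 2.151 7.224 16.329
2 1.893 4.395 30.698
3 1.477 2.674 41.906
4 1.152 1.627 50.649
5 0.898 0.990 57.468
6 0.701 0.602 62.786
7 0.547 0.366 66.935
final: 66.935 2.091

Arc 1: start y=2.910, vy=9.200 → t=2.151, apex=7.224, x_land=16.329, impact vy=-11.905
  bounce: vy ← 0.78·11.905 = 9.286
Arc 2: start y=0.000, vy=9.286 → t=1.893, apex=4.395, x_land=30.698, impact vy=-9.286
  bounce: vy ← 0.78·9.286 = 7.243
Arc 3: start y=0.000, vy=7.243 → t=1.477, apex=2.674, x_land=41.906, impact vy=-7.243
  bounce: vy ← 0.78·7.243 = 5.650
Arc 4: start y=0.000, vy=5.650 → t=1.152, apex=1.627, x_land=50.649, impact vy=-5.650
  bounce: vy ← 0.78·5.650 = 4.407
Arc 5: start y=0.000, vy=4.407 → t=0.898, apex=0.990, x_land=57.468, impact vy=-4.407
  bounce: vy ← 0.78·4.407 = 3.437
Arc 6: start y=0.000, vy=3.437 → t=0.701, apex=0.602, x_land=62.786, impact vy=-3.437
  bounce: vy ← 0.78·3.437 = 2.681
Arc 7: start y=0.000, vy=2.681 → t=0.547, apex=0.366, x_land=66.935, impact vy=-2.681
  bounce: vy ← 0.78·2.681 = 2.091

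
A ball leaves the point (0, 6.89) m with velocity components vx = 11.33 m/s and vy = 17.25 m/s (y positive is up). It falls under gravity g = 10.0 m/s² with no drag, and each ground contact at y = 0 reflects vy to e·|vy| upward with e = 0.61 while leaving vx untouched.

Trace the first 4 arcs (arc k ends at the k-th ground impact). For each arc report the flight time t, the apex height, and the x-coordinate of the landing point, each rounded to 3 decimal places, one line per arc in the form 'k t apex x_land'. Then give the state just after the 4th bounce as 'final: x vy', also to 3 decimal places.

Arc 1: start y=6.890, vy=17.250 → t=3.812, apex=21.768, x_land=43.185, impact vy=-20.865
  bounce: vy ← 0.61·20.865 = 12.728
Arc 2: start y=0.000, vy=12.728 → t=2.546, apex=8.100, x_land=72.026, impact vy=-12.728
  bounce: vy ← 0.61·12.728 = 7.764
Arc 3: start y=0.000, vy=7.764 → t=1.553, apex=3.014, x_land=89.619, impact vy=-7.764
  bounce: vy ← 0.61·7.764 = 4.736
Arc 4: start y=0.000, vy=4.736 → t=0.947, apex=1.122, x_land=100.351, impact vy=-4.736
  bounce: vy ← 0.61·4.736 = 2.889

1 3.812 21.768 43.185
2 2.546 8.100 72.026
3 1.553 3.014 89.619
4 0.947 1.122 100.351
final: 100.351 2.889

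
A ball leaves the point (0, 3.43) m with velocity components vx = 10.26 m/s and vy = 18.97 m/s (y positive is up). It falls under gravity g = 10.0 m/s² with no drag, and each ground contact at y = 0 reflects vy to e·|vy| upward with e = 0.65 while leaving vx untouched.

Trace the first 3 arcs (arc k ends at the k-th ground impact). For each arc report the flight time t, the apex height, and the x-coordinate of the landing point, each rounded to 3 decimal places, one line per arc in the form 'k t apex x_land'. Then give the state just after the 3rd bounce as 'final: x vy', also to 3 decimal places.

Arc 1: start y=3.430, vy=18.970 → t=3.967, apex=21.423, x_land=40.701, impact vy=-20.699
  bounce: vy ← 0.65·20.699 = 13.455
Arc 2: start y=0.000, vy=13.455 → t=2.691, apex=9.051, x_land=68.309, impact vy=-13.455
  bounce: vy ← 0.65·13.455 = 8.745
Arc 3: start y=0.000, vy=8.745 → t=1.749, apex=3.824, x_land=86.255, impact vy=-8.745
  bounce: vy ← 0.65·8.745 = 5.685

1 3.967 21.423 40.701
2 2.691 9.051 68.309
3 1.749 3.824 86.255
final: 86.255 5.685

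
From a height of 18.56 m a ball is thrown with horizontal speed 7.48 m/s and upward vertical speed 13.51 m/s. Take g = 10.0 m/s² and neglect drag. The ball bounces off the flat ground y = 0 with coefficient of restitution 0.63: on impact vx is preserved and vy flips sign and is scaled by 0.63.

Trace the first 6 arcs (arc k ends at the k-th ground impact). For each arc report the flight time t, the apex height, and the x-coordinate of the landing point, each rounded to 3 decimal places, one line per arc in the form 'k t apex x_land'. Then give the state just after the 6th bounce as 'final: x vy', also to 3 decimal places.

1 3.704 27.686 27.707
2 2.965 10.989 49.885
3 1.868 4.361 63.857
4 1.177 1.731 72.659
5 0.741 0.687 78.204
6 0.467 0.273 81.698
final: 81.698 1.471

Arc 1: start y=18.560, vy=13.510 → t=3.704, apex=27.686, x_land=27.707, impact vy=-23.531
  bounce: vy ← 0.63·23.531 = 14.825
Arc 2: start y=0.000, vy=14.825 → t=2.965, apex=10.989, x_land=49.885, impact vy=-14.825
  bounce: vy ← 0.63·14.825 = 9.340
Arc 3: start y=0.000, vy=9.340 → t=1.868, apex=4.361, x_land=63.857, impact vy=-9.340
  bounce: vy ← 0.63·9.340 = 5.884
Arc 4: start y=0.000, vy=5.884 → t=1.177, apex=1.731, x_land=72.659, impact vy=-5.884
  bounce: vy ← 0.63·5.884 = 3.707
Arc 5: start y=0.000, vy=3.707 → t=0.741, apex=0.687, x_land=78.204, impact vy=-3.707
  bounce: vy ← 0.63·3.707 = 2.335
Arc 6: start y=0.000, vy=2.335 → t=0.467, apex=0.273, x_land=81.698, impact vy=-2.335
  bounce: vy ← 0.63·2.335 = 1.471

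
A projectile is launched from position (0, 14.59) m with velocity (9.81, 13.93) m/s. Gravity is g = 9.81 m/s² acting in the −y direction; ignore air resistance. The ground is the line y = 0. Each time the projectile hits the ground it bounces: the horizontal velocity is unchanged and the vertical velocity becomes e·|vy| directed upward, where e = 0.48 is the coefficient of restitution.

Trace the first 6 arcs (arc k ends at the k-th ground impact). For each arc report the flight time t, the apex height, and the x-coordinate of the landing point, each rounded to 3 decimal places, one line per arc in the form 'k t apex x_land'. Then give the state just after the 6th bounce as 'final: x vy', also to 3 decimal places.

1 3.654 24.480 35.846
2 2.145 5.640 56.885
3 1.029 1.300 66.984
4 0.494 0.299 71.831
5 0.237 0.069 74.158
6 0.114 0.016 75.275
final: 75.275 0.268

Arc 1: start y=14.590, vy=13.930 → t=3.654, apex=24.480, x_land=35.846, impact vy=-21.916
  bounce: vy ← 0.48·21.916 = 10.520
Arc 2: start y=0.000, vy=10.520 → t=2.145, apex=5.640, x_land=56.885, impact vy=-10.520
  bounce: vy ← 0.48·10.520 = 5.049
Arc 3: start y=0.000, vy=5.049 → t=1.029, apex=1.300, x_land=66.984, impact vy=-5.049
  bounce: vy ← 0.48·5.049 = 2.424
Arc 4: start y=0.000, vy=2.424 → t=0.494, apex=0.299, x_land=71.831, impact vy=-2.424
  bounce: vy ← 0.48·2.424 = 1.163
Arc 5: start y=0.000, vy=1.163 → t=0.237, apex=0.069, x_land=74.158, impact vy=-1.163
  bounce: vy ← 0.48·1.163 = 0.558
Arc 6: start y=0.000, vy=0.558 → t=0.114, apex=0.016, x_land=75.275, impact vy=-0.558
  bounce: vy ← 0.48·0.558 = 0.268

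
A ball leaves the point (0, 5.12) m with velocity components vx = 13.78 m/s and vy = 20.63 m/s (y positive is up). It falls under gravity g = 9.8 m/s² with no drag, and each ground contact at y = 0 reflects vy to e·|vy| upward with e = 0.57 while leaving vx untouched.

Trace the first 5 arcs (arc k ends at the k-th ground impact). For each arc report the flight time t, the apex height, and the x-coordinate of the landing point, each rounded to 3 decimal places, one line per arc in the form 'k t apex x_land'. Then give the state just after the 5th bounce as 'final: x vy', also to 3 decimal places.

1 4.445 26.834 61.256
2 2.668 8.718 98.018
3 1.521 2.833 118.972
4 0.867 0.920 130.916
5 0.494 0.299 137.724
final: 137.724 1.380

Arc 1: start y=5.120, vy=20.630 → t=4.445, apex=26.834, x_land=61.256, impact vy=-22.934
  bounce: vy ← 0.57·22.934 = 13.072
Arc 2: start y=0.000, vy=13.072 → t=2.668, apex=8.718, x_land=98.018, impact vy=-13.072
  bounce: vy ← 0.57·13.072 = 7.451
Arc 3: start y=0.000, vy=7.451 → t=1.521, apex=2.833, x_land=118.972, impact vy=-7.451
  bounce: vy ← 0.57·7.451 = 4.247
Arc 4: start y=0.000, vy=4.247 → t=0.867, apex=0.920, x_land=130.916, impact vy=-4.247
  bounce: vy ← 0.57·4.247 = 2.421
Arc 5: start y=0.000, vy=2.421 → t=0.494, apex=0.299, x_land=137.724, impact vy=-2.421
  bounce: vy ← 0.57·2.421 = 1.380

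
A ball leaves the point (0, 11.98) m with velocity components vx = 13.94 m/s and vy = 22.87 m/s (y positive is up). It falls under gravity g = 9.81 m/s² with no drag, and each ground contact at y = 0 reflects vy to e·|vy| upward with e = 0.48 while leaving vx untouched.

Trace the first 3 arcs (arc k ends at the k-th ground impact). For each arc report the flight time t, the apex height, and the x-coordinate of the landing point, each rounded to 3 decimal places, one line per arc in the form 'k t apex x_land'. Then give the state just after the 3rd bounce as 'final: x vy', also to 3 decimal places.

1 5.138 38.638 71.623
2 2.694 8.902 109.183
3 1.293 2.051 127.212
final: 127.212 3.045

Arc 1: start y=11.980, vy=22.870 → t=5.138, apex=38.638, x_land=71.623, impact vy=-27.533
  bounce: vy ← 0.48·27.533 = 13.216
Arc 2: start y=0.000, vy=13.216 → t=2.694, apex=8.902, x_land=109.183, impact vy=-13.216
  bounce: vy ← 0.48·13.216 = 6.344
Arc 3: start y=0.000, vy=6.344 → t=1.293, apex=2.051, x_land=127.212, impact vy=-6.344
  bounce: vy ← 0.48·6.344 = 3.045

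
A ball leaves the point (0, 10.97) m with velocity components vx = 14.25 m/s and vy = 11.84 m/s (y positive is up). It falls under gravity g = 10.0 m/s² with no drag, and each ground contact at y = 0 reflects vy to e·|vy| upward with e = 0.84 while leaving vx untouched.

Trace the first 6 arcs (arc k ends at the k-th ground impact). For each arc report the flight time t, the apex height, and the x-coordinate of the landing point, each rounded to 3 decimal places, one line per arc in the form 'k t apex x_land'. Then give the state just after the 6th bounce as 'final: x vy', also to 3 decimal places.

Arc 1: start y=10.970, vy=11.840 → t=3.080, apex=17.979, x_land=43.894, impact vy=-18.963
  bounce: vy ← 0.84·18.963 = 15.929
Arc 2: start y=0.000, vy=15.929 → t=3.186, apex=12.686, x_land=89.291, impact vy=-15.929
  bounce: vy ← 0.84·15.929 = 13.380
Arc 3: start y=0.000, vy=13.380 → t=2.676, apex=8.951, x_land=127.424, impact vy=-13.380
  bounce: vy ← 0.84·13.380 = 11.239
Arc 4: start y=0.000, vy=11.239 → t=2.248, apex=6.316, x_land=159.456, impact vy=-11.239
  bounce: vy ← 0.84·11.239 = 9.441
Arc 5: start y=0.000, vy=9.441 → t=1.888, apex=4.457, x_land=186.363, impact vy=-9.441
  bounce: vy ← 0.84·9.441 = 7.930
Arc 6: start y=0.000, vy=7.930 → t=1.586, apex=3.145, x_land=208.965, impact vy=-7.930
  bounce: vy ← 0.84·7.930 = 6.662

1 3.080 17.979 43.894
2 3.186 12.686 89.291
3 2.676 8.951 127.424
4 2.248 6.316 159.456
5 1.888 4.457 186.363
6 1.586 3.145 208.965
final: 208.965 6.662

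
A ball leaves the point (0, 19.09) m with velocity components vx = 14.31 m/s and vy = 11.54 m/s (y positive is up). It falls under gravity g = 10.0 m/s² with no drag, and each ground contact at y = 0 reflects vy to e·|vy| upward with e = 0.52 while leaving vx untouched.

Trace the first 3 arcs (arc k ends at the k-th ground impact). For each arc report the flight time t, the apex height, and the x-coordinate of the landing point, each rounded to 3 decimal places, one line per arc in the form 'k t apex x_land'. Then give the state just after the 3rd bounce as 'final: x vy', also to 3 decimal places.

Arc 1: start y=19.090, vy=11.540 → t=3.423, apex=25.749, x_land=48.987, impact vy=-22.693
  bounce: vy ← 0.52·22.693 = 11.800
Arc 2: start y=0.000, vy=11.800 → t=2.360, apex=6.962, x_land=82.760, impact vy=-11.800
  bounce: vy ← 0.52·11.800 = 6.136
Arc 3: start y=0.000, vy=6.136 → t=1.227, apex=1.883, x_land=100.322, impact vy=-6.136
  bounce: vy ← 0.52·6.136 = 3.191

1 3.423 25.749 48.987
2 2.360 6.962 82.760
3 1.227 1.883 100.322
final: 100.322 3.191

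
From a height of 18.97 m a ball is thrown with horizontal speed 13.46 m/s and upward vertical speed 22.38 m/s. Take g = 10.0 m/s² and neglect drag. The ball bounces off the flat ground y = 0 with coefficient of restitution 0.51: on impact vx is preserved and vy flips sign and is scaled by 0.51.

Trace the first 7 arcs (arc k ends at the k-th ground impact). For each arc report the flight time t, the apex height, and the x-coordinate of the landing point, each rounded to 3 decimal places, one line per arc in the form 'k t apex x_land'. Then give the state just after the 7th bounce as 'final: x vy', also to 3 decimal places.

1 5.205 44.013 70.058
2 3.026 11.448 110.792
3 1.543 2.978 131.566
4 0.787 0.774 142.161
5 0.401 0.201 147.564
6 0.205 0.052 150.320
7 0.104 0.014 151.725
final: 151.725 0.266

Arc 1: start y=18.970, vy=22.380 → t=5.205, apex=44.013, x_land=70.058, impact vy=-29.669
  bounce: vy ← 0.51·29.669 = 15.131
Arc 2: start y=0.000, vy=15.131 → t=3.026, apex=11.448, x_land=110.792, impact vy=-15.131
  bounce: vy ← 0.51·15.131 = 7.717
Arc 3: start y=0.000, vy=7.717 → t=1.543, apex=2.978, x_land=131.566, impact vy=-7.717
  bounce: vy ← 0.51·7.717 = 3.936
Arc 4: start y=0.000, vy=3.936 → t=0.787, apex=0.774, x_land=142.161, impact vy=-3.936
  bounce: vy ← 0.51·3.936 = 2.007
Arc 5: start y=0.000, vy=2.007 → t=0.401, apex=0.201, x_land=147.564, impact vy=-2.007
  bounce: vy ← 0.51·2.007 = 1.024
Arc 6: start y=0.000, vy=1.024 → t=0.205, apex=0.052, x_land=150.320, impact vy=-1.024
  bounce: vy ← 0.51·1.024 = 0.522
Arc 7: start y=0.000, vy=0.522 → t=0.104, apex=0.014, x_land=151.725, impact vy=-0.522
  bounce: vy ← 0.51·0.522 = 0.266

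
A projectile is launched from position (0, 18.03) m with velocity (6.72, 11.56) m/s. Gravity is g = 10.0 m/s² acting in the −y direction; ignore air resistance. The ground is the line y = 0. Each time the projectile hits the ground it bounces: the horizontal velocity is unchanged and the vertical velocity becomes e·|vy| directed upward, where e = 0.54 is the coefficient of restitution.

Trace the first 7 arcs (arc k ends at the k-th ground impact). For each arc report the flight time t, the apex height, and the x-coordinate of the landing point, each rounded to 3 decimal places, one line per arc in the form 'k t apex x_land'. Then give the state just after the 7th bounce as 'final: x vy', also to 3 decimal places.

1 3.379 24.712 22.708
2 2.401 7.206 38.842
3 1.297 2.101 47.555
4 0.700 0.613 52.260
5 0.378 0.179 54.801
6 0.204 0.052 56.173
7 0.110 0.015 56.913
final: 56.913 0.298

Arc 1: start y=18.030, vy=11.560 → t=3.379, apex=24.712, x_land=22.708, impact vy=-22.231
  bounce: vy ← 0.54·22.231 = 12.005
Arc 2: start y=0.000, vy=12.005 → t=2.401, apex=7.206, x_land=38.842, impact vy=-12.005
  bounce: vy ← 0.54·12.005 = 6.483
Arc 3: start y=0.000, vy=6.483 → t=1.297, apex=2.101, x_land=47.555, impact vy=-6.483
  bounce: vy ← 0.54·6.483 = 3.501
Arc 4: start y=0.000, vy=3.501 → t=0.700, apex=0.613, x_land=52.260, impact vy=-3.501
  bounce: vy ← 0.54·3.501 = 1.890
Arc 5: start y=0.000, vy=1.890 → t=0.378, apex=0.179, x_land=54.801, impact vy=-1.890
  bounce: vy ← 0.54·1.890 = 1.021
Arc 6: start y=0.000, vy=1.021 → t=0.204, apex=0.052, x_land=56.173, impact vy=-1.021
  bounce: vy ← 0.54·1.021 = 0.551
Arc 7: start y=0.000, vy=0.551 → t=0.110, apex=0.015, x_land=56.913, impact vy=-0.551
  bounce: vy ← 0.54·0.551 = 0.298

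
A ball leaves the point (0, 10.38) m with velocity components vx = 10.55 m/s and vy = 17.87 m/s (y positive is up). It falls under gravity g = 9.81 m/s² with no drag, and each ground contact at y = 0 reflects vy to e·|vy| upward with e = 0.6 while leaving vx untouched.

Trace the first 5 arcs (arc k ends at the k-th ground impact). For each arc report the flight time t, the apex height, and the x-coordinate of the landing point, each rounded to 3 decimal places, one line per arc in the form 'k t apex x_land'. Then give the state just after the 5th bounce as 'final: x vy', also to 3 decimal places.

Arc 1: start y=10.380, vy=17.870 → t=4.153, apex=26.656, x_land=43.812, impact vy=-22.869
  bounce: vy ← 0.6·22.869 = 13.721
Arc 2: start y=0.000, vy=13.721 → t=2.797, apex=9.596, x_land=73.325, impact vy=-13.721
  bounce: vy ← 0.6·13.721 = 8.233
Arc 3: start y=0.000, vy=8.233 → t=1.678, apex=3.455, x_land=91.033, impact vy=-8.233
  bounce: vy ← 0.6·8.233 = 4.940
Arc 4: start y=0.000, vy=4.940 → t=1.007, apex=1.244, x_land=101.657, impact vy=-4.940
  bounce: vy ← 0.6·4.940 = 2.964
Arc 5: start y=0.000, vy=2.964 → t=0.604, apex=0.448, x_land=108.032, impact vy=-2.964
  bounce: vy ← 0.6·2.964 = 1.778

1 4.153 26.656 43.812
2 2.797 9.596 73.325
3 1.678 3.455 91.033
4 1.007 1.244 101.657
5 0.604 0.448 108.032
final: 108.032 1.778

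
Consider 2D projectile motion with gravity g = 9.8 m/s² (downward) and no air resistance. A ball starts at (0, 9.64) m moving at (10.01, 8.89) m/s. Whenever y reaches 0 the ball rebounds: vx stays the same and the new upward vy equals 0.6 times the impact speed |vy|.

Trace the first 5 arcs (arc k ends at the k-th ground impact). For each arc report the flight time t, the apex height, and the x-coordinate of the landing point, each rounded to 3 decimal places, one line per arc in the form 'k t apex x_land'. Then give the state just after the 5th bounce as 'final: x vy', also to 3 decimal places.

Arc 1: start y=9.640, vy=8.890 → t=2.578, apex=13.672, x_land=25.801, impact vy=-16.370
  bounce: vy ← 0.6·16.370 = 9.822
Arc 2: start y=0.000, vy=9.822 → t=2.004, apex=4.922, x_land=45.866, impact vy=-9.822
  bounce: vy ← 0.6·9.822 = 5.893
Arc 3: start y=0.000, vy=5.893 → t=1.203, apex=1.772, x_land=57.905, impact vy=-5.893
  bounce: vy ← 0.6·5.893 = 3.536
Arc 4: start y=0.000, vy=3.536 → t=0.722, apex=0.638, x_land=65.128, impact vy=-3.536
  bounce: vy ← 0.6·3.536 = 2.122
Arc 5: start y=0.000, vy=2.122 → t=0.433, apex=0.230, x_land=69.463, impact vy=-2.122
  bounce: vy ← 0.6·2.122 = 1.273

1 2.578 13.672 25.801
2 2.004 4.922 45.866
3 1.203 1.772 57.905
4 0.722 0.638 65.128
5 0.433 0.230 69.463
final: 69.463 1.273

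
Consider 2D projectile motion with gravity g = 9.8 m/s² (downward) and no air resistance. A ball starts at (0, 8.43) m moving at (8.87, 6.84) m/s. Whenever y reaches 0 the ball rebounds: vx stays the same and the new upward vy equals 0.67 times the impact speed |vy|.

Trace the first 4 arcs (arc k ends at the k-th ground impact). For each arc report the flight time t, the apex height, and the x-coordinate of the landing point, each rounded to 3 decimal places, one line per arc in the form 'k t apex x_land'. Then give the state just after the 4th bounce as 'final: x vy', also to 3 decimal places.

1 2.184 10.817 19.370
2 1.991 4.856 37.030
3 1.334 2.180 48.862
4 0.894 0.978 56.789
final: 56.789 2.934

Arc 1: start y=8.430, vy=6.840 → t=2.184, apex=10.817, x_land=19.370, impact vy=-14.561
  bounce: vy ← 0.67·14.561 = 9.756
Arc 2: start y=0.000, vy=9.756 → t=1.991, apex=4.856, x_land=37.030, impact vy=-9.756
  bounce: vy ← 0.67·9.756 = 6.536
Arc 3: start y=0.000, vy=6.536 → t=1.334, apex=2.180, x_land=48.862, impact vy=-6.536
  bounce: vy ← 0.67·6.536 = 4.379
Arc 4: start y=0.000, vy=4.379 → t=0.894, apex=0.978, x_land=56.789, impact vy=-4.379
  bounce: vy ← 0.67·4.379 = 2.934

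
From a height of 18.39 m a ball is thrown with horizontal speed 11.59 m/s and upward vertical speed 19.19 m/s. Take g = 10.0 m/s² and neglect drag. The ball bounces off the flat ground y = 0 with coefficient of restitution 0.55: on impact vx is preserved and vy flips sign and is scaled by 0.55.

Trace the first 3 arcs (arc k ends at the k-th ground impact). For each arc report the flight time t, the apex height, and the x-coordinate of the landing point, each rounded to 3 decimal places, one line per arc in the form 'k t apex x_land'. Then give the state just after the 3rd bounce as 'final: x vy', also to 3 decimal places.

Arc 1: start y=18.390, vy=19.190 → t=4.632, apex=36.803, x_land=53.685, impact vy=-27.130
  bounce: vy ← 0.55·27.130 = 14.922
Arc 2: start y=0.000, vy=14.922 → t=2.984, apex=11.133, x_land=88.274, impact vy=-14.922
  bounce: vy ← 0.55·14.922 = 8.207
Arc 3: start y=0.000, vy=8.207 → t=1.641, apex=3.368, x_land=107.297, impact vy=-8.207
  bounce: vy ← 0.55·8.207 = 4.514

1 4.632 36.803 53.685
2 2.984 11.133 88.274
3 1.641 3.368 107.297
final: 107.297 4.514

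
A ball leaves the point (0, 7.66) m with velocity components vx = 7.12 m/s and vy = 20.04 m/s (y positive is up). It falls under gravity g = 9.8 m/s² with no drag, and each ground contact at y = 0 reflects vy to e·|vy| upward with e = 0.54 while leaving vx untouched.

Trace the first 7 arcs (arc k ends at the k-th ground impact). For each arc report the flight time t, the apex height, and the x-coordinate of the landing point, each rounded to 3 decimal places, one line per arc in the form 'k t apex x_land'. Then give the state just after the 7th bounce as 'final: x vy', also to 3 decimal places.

Arc 1: start y=7.660, vy=20.040 → t=4.442, apex=28.150, x_land=31.625, impact vy=-23.489
  bounce: vy ← 0.54·23.489 = 12.684
Arc 2: start y=0.000, vy=12.684 → t=2.589, apex=8.209, x_land=50.056, impact vy=-12.684
  bounce: vy ← 0.54·12.684 = 6.849
Arc 3: start y=0.000, vy=6.849 → t=1.398, apex=2.394, x_land=60.009, impact vy=-6.849
  bounce: vy ← 0.54·6.849 = 3.699
Arc 4: start y=0.000, vy=3.699 → t=0.755, apex=0.698, x_land=65.383, impact vy=-3.699
  bounce: vy ← 0.54·3.699 = 1.997
Arc 5: start y=0.000, vy=1.997 → t=0.408, apex=0.204, x_land=68.285, impact vy=-1.997
  bounce: vy ← 0.54·1.997 = 1.079
Arc 6: start y=0.000, vy=1.079 → t=0.220, apex=0.059, x_land=69.852, impact vy=-1.079
  bounce: vy ← 0.54·1.079 = 0.582
Arc 7: start y=0.000, vy=0.582 → t=0.119, apex=0.017, x_land=70.699, impact vy=-0.582
  bounce: vy ← 0.54·0.582 = 0.315

1 4.442 28.150 31.625
2 2.589 8.209 50.056
3 1.398 2.394 60.009
4 0.755 0.698 65.383
5 0.408 0.204 68.285
6 0.220 0.059 69.852
7 0.119 0.017 70.699
final: 70.699 0.315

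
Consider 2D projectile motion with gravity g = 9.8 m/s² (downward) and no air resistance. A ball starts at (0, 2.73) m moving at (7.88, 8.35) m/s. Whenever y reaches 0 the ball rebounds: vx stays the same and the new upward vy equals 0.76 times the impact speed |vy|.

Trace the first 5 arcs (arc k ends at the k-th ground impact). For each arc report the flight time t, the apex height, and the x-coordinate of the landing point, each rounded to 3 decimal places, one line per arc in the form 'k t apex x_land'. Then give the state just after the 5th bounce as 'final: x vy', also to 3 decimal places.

Arc 1: start y=2.730, vy=8.350 → t=1.985, apex=6.287, x_land=15.640, impact vy=-11.101
  bounce: vy ← 0.76·11.101 = 8.437
Arc 2: start y=0.000, vy=8.437 → t=1.722, apex=3.632, x_land=29.208, impact vy=-8.437
  bounce: vy ← 0.76·8.437 = 6.412
Arc 3: start y=0.000, vy=6.412 → t=1.309, apex=2.098, x_land=39.519, impact vy=-6.412
  bounce: vy ← 0.76·6.412 = 4.873
Arc 4: start y=0.000, vy=4.873 → t=0.994, apex=1.212, x_land=47.356, impact vy=-4.873
  bounce: vy ← 0.76·4.873 = 3.704
Arc 5: start y=0.000, vy=3.704 → t=0.756, apex=0.700, x_land=53.312, impact vy=-3.704
  bounce: vy ← 0.76·3.704 = 2.815

1 1.985 6.287 15.640
2 1.722 3.632 29.208
3 1.309 2.098 39.519
4 0.994 1.212 47.356
5 0.756 0.700 53.312
final: 53.312 2.815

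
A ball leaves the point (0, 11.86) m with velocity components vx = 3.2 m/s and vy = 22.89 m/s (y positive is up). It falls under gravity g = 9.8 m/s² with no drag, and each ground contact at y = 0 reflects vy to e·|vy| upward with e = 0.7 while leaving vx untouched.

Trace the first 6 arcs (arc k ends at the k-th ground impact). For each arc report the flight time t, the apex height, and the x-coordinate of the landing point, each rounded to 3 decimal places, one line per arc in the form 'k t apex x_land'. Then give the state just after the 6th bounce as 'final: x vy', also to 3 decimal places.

Arc 1: start y=11.860, vy=22.890 → t=5.142, apex=38.592, x_land=16.455, impact vy=-27.503
  bounce: vy ← 0.7·27.503 = 19.252
Arc 2: start y=0.000, vy=19.252 → t=3.929, apex=18.910, x_land=29.028, impact vy=-19.252
  bounce: vy ← 0.7·19.252 = 13.476
Arc 3: start y=0.000, vy=13.476 → t=2.750, apex=9.266, x_land=37.828, impact vy=-13.476
  bounce: vy ← 0.7·13.476 = 9.433
Arc 4: start y=0.000, vy=9.433 → t=1.925, apex=4.540, x_land=43.989, impact vy=-9.433
  bounce: vy ← 0.7·9.433 = 6.603
Arc 5: start y=0.000, vy=6.603 → t=1.348, apex=2.225, x_land=48.302, impact vy=-6.603
  bounce: vy ← 0.7·6.603 = 4.622
Arc 6: start y=0.000, vy=4.622 → t=0.943, apex=1.090, x_land=51.320, impact vy=-4.622
  bounce: vy ← 0.7·4.622 = 3.236

1 5.142 38.592 16.455
2 3.929 18.910 29.028
3 2.750 9.266 37.828
4 1.925 4.540 43.989
5 1.348 2.225 48.302
6 0.943 1.090 51.320
final: 51.320 3.236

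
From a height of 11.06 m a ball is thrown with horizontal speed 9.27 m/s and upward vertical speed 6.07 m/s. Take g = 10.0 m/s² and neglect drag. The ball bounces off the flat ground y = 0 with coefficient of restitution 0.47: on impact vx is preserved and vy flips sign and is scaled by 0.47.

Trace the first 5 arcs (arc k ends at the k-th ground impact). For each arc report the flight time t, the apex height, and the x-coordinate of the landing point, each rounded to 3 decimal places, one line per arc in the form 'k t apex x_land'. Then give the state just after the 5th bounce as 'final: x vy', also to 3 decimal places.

Arc 1: start y=11.060, vy=6.070 → t=2.213, apex=12.902, x_land=20.518, impact vy=-16.064
  bounce: vy ← 0.47·16.064 = 7.550
Arc 2: start y=0.000, vy=7.550 → t=1.510, apex=2.850, x_land=34.516, impact vy=-7.550
  bounce: vy ← 0.47·7.550 = 3.548
Arc 3: start y=0.000, vy=3.548 → t=0.710, apex=0.630, x_land=41.095, impact vy=-3.548
  bounce: vy ← 0.47·3.548 = 1.668
Arc 4: start y=0.000, vy=1.668 → t=0.334, apex=0.139, x_land=44.187, impact vy=-1.668
  bounce: vy ← 0.47·1.668 = 0.784
Arc 5: start y=0.000, vy=0.784 → t=0.157, apex=0.031, x_land=45.640, impact vy=-0.784
  bounce: vy ← 0.47·0.784 = 0.368

1 2.213 12.902 20.518
2 1.510 2.850 34.516
3 0.710 0.630 41.095
4 0.334 0.139 44.187
5 0.157 0.031 45.640
final: 45.640 0.368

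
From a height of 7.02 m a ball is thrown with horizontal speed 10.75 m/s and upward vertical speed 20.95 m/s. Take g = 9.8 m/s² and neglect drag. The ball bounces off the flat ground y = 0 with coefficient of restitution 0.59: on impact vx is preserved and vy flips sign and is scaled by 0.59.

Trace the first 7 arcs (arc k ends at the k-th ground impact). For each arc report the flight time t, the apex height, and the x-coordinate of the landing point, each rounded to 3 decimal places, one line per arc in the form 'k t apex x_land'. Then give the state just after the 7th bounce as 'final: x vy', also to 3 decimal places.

1 4.588 29.413 49.319
2 2.891 10.239 80.397
3 1.706 3.564 98.734
4 1.006 1.241 109.552
5 0.594 0.432 115.935
6 0.350 0.150 119.701
7 0.207 0.052 121.923
final: 121.923 0.598

Arc 1: start y=7.020, vy=20.950 → t=4.588, apex=29.413, x_land=49.319, impact vy=-24.010
  bounce: vy ← 0.59·24.010 = 14.166
Arc 2: start y=0.000, vy=14.166 → t=2.891, apex=10.239, x_land=80.397, impact vy=-14.166
  bounce: vy ← 0.59·14.166 = 8.358
Arc 3: start y=0.000, vy=8.358 → t=1.706, apex=3.564, x_land=98.734, impact vy=-8.358
  bounce: vy ← 0.59·8.358 = 4.931
Arc 4: start y=0.000, vy=4.931 → t=1.006, apex=1.241, x_land=109.552, impact vy=-4.931
  bounce: vy ← 0.59·4.931 = 2.909
Arc 5: start y=0.000, vy=2.909 → t=0.594, apex=0.432, x_land=115.935, impact vy=-2.909
  bounce: vy ← 0.59·2.909 = 1.717
Arc 6: start y=0.000, vy=1.717 → t=0.350, apex=0.150, x_land=119.701, impact vy=-1.717
  bounce: vy ← 0.59·1.717 = 1.013
Arc 7: start y=0.000, vy=1.013 → t=0.207, apex=0.052, x_land=121.923, impact vy=-1.013
  bounce: vy ← 0.59·1.013 = 0.598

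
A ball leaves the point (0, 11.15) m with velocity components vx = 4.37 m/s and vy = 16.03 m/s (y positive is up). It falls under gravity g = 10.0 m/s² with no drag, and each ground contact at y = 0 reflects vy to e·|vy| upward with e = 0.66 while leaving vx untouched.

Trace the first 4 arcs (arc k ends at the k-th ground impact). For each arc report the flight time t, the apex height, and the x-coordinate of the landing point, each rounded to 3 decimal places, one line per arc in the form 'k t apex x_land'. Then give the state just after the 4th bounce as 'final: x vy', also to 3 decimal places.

1 3.794 23.998 16.579
2 2.892 10.454 29.216
3 1.909 4.554 37.557
4 1.260 1.984 43.062
final: 43.062 4.157

Arc 1: start y=11.150, vy=16.030 → t=3.794, apex=23.998, x_land=16.579, impact vy=-21.908
  bounce: vy ← 0.66·21.908 = 14.459
Arc 2: start y=0.000, vy=14.459 → t=2.892, apex=10.454, x_land=29.216, impact vy=-14.459
  bounce: vy ← 0.66·14.459 = 9.543
Arc 3: start y=0.000, vy=9.543 → t=1.909, apex=4.554, x_land=37.557, impact vy=-9.543
  bounce: vy ← 0.66·9.543 = 6.298
Arc 4: start y=0.000, vy=6.298 → t=1.260, apex=1.984, x_land=43.062, impact vy=-6.298
  bounce: vy ← 0.66·6.298 = 4.157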